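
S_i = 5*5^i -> [5, 25, 125, 625, 3125]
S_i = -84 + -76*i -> [-84, -160, -236, -312, -388]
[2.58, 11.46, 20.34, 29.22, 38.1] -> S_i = 2.58 + 8.88*i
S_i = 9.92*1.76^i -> [9.92, 17.46, 30.73, 54.08, 95.18]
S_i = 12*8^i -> [12, 96, 768, 6144, 49152]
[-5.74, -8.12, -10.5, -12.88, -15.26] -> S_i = -5.74 + -2.38*i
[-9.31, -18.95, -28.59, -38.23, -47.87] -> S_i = -9.31 + -9.64*i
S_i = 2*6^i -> [2, 12, 72, 432, 2592]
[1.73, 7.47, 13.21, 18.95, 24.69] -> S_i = 1.73 + 5.74*i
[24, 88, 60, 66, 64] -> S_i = Random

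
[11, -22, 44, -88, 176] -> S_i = 11*-2^i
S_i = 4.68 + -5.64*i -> [4.68, -0.96, -6.6, -12.24, -17.88]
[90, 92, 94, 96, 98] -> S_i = 90 + 2*i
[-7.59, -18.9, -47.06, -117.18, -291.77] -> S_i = -7.59*2.49^i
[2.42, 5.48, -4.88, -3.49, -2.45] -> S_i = Random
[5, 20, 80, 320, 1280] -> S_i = 5*4^i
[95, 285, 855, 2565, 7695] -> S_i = 95*3^i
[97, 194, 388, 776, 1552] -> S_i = 97*2^i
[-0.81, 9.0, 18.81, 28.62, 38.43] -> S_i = -0.81 + 9.81*i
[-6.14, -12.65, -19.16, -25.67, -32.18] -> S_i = -6.14 + -6.51*i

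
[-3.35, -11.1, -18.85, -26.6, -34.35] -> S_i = -3.35 + -7.75*i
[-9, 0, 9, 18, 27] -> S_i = -9 + 9*i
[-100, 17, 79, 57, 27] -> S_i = Random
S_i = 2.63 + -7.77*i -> [2.63, -5.14, -12.91, -20.68, -28.45]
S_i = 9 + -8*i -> [9, 1, -7, -15, -23]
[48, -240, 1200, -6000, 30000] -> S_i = 48*-5^i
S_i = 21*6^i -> [21, 126, 756, 4536, 27216]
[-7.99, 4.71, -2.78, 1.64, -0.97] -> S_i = -7.99*(-0.59)^i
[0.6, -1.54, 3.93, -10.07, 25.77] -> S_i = 0.60*(-2.56)^i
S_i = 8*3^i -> [8, 24, 72, 216, 648]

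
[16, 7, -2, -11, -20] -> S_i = 16 + -9*i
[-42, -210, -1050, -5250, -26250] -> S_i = -42*5^i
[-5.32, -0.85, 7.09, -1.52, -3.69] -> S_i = Random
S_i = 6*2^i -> [6, 12, 24, 48, 96]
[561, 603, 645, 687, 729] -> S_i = 561 + 42*i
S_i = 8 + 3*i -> [8, 11, 14, 17, 20]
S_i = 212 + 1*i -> [212, 213, 214, 215, 216]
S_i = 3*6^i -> [3, 18, 108, 648, 3888]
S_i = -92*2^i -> [-92, -184, -368, -736, -1472]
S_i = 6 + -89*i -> [6, -83, -172, -261, -350]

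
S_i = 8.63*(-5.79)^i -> [8.63, -49.97, 289.31, -1675.12, 9698.96]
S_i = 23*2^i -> [23, 46, 92, 184, 368]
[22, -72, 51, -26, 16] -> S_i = Random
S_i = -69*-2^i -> [-69, 138, -276, 552, -1104]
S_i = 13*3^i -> [13, 39, 117, 351, 1053]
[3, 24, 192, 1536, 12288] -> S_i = 3*8^i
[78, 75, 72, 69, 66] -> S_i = 78 + -3*i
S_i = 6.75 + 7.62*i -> [6.75, 14.37, 21.99, 29.61, 37.23]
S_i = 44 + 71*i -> [44, 115, 186, 257, 328]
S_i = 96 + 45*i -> [96, 141, 186, 231, 276]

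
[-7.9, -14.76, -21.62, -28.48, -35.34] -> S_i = -7.90 + -6.86*i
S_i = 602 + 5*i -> [602, 607, 612, 617, 622]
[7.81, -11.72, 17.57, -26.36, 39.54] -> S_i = 7.81*(-1.50)^i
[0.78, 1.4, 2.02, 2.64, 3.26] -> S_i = 0.78 + 0.62*i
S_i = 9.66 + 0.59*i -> [9.66, 10.25, 10.84, 11.43, 12.02]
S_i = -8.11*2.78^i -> [-8.11, -22.55, -62.68, -174.24, -484.4]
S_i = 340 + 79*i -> [340, 419, 498, 577, 656]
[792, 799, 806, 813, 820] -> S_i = 792 + 7*i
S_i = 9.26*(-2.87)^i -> [9.26, -26.58, 76.27, -218.91, 628.26]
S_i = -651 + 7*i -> [-651, -644, -637, -630, -623]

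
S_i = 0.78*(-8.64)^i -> [0.78, -6.74, 58.23, -503.08, 4346.6]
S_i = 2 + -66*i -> [2, -64, -130, -196, -262]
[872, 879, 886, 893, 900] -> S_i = 872 + 7*i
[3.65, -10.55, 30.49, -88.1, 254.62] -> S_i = 3.65*(-2.89)^i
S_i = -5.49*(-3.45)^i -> [-5.49, 18.94, -65.34, 225.44, -777.77]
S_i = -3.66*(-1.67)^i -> [-3.66, 6.11, -10.21, 17.05, -28.47]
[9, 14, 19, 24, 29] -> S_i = 9 + 5*i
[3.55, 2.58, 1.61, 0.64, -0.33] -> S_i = 3.55 + -0.97*i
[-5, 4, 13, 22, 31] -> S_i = -5 + 9*i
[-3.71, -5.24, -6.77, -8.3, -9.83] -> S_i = -3.71 + -1.53*i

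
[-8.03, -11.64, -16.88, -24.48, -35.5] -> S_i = -8.03*1.45^i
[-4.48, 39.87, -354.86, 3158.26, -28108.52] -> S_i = -4.48*(-8.90)^i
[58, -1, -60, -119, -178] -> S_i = 58 + -59*i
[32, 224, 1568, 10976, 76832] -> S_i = 32*7^i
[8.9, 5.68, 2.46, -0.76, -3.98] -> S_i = 8.90 + -3.22*i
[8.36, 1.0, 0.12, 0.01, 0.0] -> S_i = 8.36*0.12^i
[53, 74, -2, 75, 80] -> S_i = Random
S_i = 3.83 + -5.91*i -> [3.83, -2.08, -7.99, -13.9, -19.81]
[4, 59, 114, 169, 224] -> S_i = 4 + 55*i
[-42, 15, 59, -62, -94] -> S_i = Random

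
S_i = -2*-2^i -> [-2, 4, -8, 16, -32]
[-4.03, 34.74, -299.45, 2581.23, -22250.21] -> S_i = -4.03*(-8.62)^i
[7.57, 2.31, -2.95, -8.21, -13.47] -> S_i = 7.57 + -5.26*i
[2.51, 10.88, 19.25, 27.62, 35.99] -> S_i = 2.51 + 8.37*i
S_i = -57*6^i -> [-57, -342, -2052, -12312, -73872]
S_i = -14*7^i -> [-14, -98, -686, -4802, -33614]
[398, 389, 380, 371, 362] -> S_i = 398 + -9*i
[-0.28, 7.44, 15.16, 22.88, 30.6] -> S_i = -0.28 + 7.72*i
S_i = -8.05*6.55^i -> [-8.05, -52.73, -345.37, -2262.14, -14817.03]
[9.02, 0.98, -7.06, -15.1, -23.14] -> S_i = 9.02 + -8.04*i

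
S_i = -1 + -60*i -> [-1, -61, -121, -181, -241]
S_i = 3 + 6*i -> [3, 9, 15, 21, 27]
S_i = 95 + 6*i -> [95, 101, 107, 113, 119]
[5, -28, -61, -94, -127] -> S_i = 5 + -33*i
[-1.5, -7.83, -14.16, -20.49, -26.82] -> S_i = -1.50 + -6.33*i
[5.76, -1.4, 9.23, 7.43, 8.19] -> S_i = Random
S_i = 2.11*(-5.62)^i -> [2.11, -11.86, 66.64, -374.53, 2104.88]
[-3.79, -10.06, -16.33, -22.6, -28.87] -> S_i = -3.79 + -6.27*i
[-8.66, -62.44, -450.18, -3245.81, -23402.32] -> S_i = -8.66*7.21^i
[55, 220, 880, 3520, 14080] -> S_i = 55*4^i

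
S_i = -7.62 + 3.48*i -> [-7.62, -4.14, -0.66, 2.82, 6.3]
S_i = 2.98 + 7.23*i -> [2.98, 10.21, 17.44, 24.67, 31.9]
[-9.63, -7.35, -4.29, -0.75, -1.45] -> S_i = Random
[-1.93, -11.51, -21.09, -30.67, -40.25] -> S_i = -1.93 + -9.58*i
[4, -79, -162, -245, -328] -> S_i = 4 + -83*i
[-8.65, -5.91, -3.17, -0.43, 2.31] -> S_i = -8.65 + 2.74*i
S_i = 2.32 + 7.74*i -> [2.32, 10.06, 17.8, 25.54, 33.28]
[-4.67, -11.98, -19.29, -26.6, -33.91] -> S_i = -4.67 + -7.31*i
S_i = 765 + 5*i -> [765, 770, 775, 780, 785]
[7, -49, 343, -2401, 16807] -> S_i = 7*-7^i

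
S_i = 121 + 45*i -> [121, 166, 211, 256, 301]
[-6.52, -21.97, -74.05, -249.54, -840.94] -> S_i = -6.52*3.37^i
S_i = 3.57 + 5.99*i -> [3.57, 9.56, 15.55, 21.54, 27.53]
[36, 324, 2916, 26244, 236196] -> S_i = 36*9^i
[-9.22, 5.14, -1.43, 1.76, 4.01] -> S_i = Random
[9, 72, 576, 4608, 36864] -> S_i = 9*8^i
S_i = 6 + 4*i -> [6, 10, 14, 18, 22]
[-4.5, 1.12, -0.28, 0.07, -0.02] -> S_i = -4.50*(-0.25)^i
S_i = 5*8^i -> [5, 40, 320, 2560, 20480]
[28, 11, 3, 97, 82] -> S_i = Random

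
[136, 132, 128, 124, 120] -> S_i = 136 + -4*i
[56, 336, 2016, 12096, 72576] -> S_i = 56*6^i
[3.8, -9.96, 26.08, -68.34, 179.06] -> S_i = 3.80*(-2.62)^i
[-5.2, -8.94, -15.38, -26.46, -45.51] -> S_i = -5.20*1.72^i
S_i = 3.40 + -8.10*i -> [3.4, -4.7, -12.8, -20.9, -29.0]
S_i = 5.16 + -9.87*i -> [5.16, -4.71, -14.58, -24.45, -34.32]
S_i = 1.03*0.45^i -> [1.03, 0.46, 0.21, 0.09, 0.04]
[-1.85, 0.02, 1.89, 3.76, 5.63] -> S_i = -1.85 + 1.87*i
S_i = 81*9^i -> [81, 729, 6561, 59049, 531441]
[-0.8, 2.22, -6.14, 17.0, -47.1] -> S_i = -0.80*(-2.77)^i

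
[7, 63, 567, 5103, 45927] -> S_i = 7*9^i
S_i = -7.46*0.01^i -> [-7.46, -0.07, -0.0, -0.0, -0.0]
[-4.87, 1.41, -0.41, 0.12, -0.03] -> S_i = -4.87*(-0.29)^i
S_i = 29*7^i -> [29, 203, 1421, 9947, 69629]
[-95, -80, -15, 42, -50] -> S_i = Random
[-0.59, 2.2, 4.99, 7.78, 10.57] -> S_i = -0.59 + 2.79*i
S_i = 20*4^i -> [20, 80, 320, 1280, 5120]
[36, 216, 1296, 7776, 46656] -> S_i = 36*6^i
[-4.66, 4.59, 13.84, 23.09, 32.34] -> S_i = -4.66 + 9.25*i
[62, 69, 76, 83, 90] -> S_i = 62 + 7*i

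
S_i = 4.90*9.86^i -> [4.9, 48.31, 476.38, 4697.07, 46313.09]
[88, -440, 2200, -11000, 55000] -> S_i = 88*-5^i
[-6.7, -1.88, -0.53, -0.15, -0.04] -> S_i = -6.70*0.28^i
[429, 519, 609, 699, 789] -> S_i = 429 + 90*i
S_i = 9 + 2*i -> [9, 11, 13, 15, 17]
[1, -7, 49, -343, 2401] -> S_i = 1*-7^i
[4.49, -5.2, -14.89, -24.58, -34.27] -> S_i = 4.49 + -9.69*i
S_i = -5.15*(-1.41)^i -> [-5.15, 7.26, -10.24, 14.44, -20.36]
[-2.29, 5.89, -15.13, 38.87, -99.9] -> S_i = -2.29*(-2.57)^i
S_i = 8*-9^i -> [8, -72, 648, -5832, 52488]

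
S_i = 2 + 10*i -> [2, 12, 22, 32, 42]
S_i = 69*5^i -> [69, 345, 1725, 8625, 43125]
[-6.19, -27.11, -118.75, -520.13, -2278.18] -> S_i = -6.19*4.38^i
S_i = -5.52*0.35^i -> [-5.52, -1.93, -0.68, -0.24, -0.08]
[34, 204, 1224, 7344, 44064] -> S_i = 34*6^i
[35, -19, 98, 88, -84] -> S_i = Random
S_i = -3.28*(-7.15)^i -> [-3.28, 23.45, -167.68, 1198.92, -8572.31]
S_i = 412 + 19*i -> [412, 431, 450, 469, 488]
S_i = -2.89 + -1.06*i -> [-2.89, -3.95, -5.01, -6.07, -7.13]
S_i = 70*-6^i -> [70, -420, 2520, -15120, 90720]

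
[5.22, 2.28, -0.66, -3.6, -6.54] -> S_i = 5.22 + -2.94*i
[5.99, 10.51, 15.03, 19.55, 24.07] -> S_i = 5.99 + 4.52*i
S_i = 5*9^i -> [5, 45, 405, 3645, 32805]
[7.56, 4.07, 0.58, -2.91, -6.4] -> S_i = 7.56 + -3.49*i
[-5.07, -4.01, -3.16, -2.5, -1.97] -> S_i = -5.07*0.79^i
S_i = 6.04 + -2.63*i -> [6.04, 3.41, 0.78, -1.85, -4.48]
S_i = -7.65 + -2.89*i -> [-7.65, -10.54, -13.43, -16.32, -19.21]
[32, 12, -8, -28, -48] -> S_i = 32 + -20*i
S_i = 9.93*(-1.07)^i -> [9.93, -10.63, 11.37, -12.16, 13.02]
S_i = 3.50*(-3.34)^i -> [3.5, -11.69, 39.04, -130.41, 435.57]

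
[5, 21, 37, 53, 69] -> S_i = 5 + 16*i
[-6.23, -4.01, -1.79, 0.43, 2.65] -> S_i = -6.23 + 2.22*i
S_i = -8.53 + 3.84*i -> [-8.53, -4.69, -0.85, 2.99, 6.83]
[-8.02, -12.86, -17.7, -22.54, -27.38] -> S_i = -8.02 + -4.84*i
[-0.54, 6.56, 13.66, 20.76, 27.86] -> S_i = -0.54 + 7.10*i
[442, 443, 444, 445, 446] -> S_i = 442 + 1*i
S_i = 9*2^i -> [9, 18, 36, 72, 144]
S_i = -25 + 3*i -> [-25, -22, -19, -16, -13]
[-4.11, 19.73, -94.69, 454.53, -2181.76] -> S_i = -4.11*(-4.80)^i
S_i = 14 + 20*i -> [14, 34, 54, 74, 94]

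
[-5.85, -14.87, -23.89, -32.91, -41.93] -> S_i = -5.85 + -9.02*i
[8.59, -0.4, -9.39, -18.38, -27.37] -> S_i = 8.59 + -8.99*i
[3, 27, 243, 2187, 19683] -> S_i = 3*9^i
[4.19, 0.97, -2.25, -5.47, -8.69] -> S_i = 4.19 + -3.22*i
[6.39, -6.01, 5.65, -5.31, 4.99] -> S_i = 6.39*(-0.94)^i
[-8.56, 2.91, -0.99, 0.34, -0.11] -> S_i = -8.56*(-0.34)^i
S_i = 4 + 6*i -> [4, 10, 16, 22, 28]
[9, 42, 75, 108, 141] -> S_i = 9 + 33*i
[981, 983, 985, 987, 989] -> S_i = 981 + 2*i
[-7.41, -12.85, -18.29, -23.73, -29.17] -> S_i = -7.41 + -5.44*i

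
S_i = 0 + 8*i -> [0, 8, 16, 24, 32]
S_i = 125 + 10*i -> [125, 135, 145, 155, 165]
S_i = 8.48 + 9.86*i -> [8.48, 18.34, 28.2, 38.06, 47.92]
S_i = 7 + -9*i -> [7, -2, -11, -20, -29]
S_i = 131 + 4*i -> [131, 135, 139, 143, 147]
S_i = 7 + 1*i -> [7, 8, 9, 10, 11]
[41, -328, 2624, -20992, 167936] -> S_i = 41*-8^i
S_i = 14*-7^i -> [14, -98, 686, -4802, 33614]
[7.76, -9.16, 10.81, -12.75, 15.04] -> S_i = 7.76*(-1.18)^i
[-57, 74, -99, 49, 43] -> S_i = Random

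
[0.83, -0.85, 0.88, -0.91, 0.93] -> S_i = 0.83*(-1.03)^i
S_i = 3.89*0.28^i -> [3.89, 1.09, 0.3, 0.09, 0.02]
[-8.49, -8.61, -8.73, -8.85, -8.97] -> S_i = -8.49 + -0.12*i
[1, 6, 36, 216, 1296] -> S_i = 1*6^i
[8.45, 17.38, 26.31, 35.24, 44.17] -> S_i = 8.45 + 8.93*i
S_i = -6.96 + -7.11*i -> [-6.96, -14.07, -21.18, -28.29, -35.4]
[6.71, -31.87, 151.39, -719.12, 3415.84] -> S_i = 6.71*(-4.75)^i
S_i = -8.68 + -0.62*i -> [-8.68, -9.3, -9.92, -10.54, -11.16]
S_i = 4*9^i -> [4, 36, 324, 2916, 26244]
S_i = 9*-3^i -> [9, -27, 81, -243, 729]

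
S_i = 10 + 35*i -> [10, 45, 80, 115, 150]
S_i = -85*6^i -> [-85, -510, -3060, -18360, -110160]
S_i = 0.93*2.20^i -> [0.93, 2.05, 4.5, 9.9, 21.79]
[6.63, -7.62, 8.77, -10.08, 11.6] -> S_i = 6.63*(-1.15)^i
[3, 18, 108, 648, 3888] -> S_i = 3*6^i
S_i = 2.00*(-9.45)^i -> [2.0, -18.9, 178.6, -1687.82, 15949.87]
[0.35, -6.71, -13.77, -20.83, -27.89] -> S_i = 0.35 + -7.06*i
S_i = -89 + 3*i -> [-89, -86, -83, -80, -77]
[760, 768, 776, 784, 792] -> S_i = 760 + 8*i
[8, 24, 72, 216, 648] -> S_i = 8*3^i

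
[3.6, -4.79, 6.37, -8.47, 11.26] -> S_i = 3.60*(-1.33)^i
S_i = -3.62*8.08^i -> [-3.62, -29.25, -236.34, -1909.6, -15429.58]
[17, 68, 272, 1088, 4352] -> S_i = 17*4^i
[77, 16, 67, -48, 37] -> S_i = Random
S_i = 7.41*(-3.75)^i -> [7.41, -27.79, 104.2, -390.76, 1465.36]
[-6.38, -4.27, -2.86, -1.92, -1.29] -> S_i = -6.38*0.67^i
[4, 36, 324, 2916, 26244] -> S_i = 4*9^i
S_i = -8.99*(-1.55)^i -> [-8.99, 13.93, -21.6, 33.48, -51.89]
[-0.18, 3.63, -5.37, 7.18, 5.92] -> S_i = Random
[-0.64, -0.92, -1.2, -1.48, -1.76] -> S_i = -0.64 + -0.28*i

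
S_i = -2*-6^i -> [-2, 12, -72, 432, -2592]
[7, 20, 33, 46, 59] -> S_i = 7 + 13*i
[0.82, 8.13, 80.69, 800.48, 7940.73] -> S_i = 0.82*9.92^i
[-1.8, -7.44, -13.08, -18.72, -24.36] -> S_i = -1.80 + -5.64*i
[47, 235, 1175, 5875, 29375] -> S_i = 47*5^i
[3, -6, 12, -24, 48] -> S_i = 3*-2^i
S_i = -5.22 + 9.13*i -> [-5.22, 3.91, 13.04, 22.17, 31.3]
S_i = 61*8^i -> [61, 488, 3904, 31232, 249856]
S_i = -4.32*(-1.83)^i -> [-4.32, 7.91, -14.47, 26.48, -48.45]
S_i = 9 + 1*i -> [9, 10, 11, 12, 13]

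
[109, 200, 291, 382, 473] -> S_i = 109 + 91*i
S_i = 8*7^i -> [8, 56, 392, 2744, 19208]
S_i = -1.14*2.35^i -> [-1.14, -2.68, -6.3, -14.79, -34.77]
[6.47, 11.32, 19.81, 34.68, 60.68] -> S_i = 6.47*1.75^i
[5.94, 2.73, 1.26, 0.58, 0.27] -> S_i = 5.94*0.46^i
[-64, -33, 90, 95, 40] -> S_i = Random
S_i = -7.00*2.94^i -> [-7.0, -20.58, -60.51, -177.89, -522.98]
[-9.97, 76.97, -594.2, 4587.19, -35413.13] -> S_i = -9.97*(-7.72)^i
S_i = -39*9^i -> [-39, -351, -3159, -28431, -255879]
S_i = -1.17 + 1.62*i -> [-1.17, 0.45, 2.07, 3.69, 5.31]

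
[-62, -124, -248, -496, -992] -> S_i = -62*2^i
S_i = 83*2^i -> [83, 166, 332, 664, 1328]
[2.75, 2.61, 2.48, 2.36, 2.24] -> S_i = 2.75*0.95^i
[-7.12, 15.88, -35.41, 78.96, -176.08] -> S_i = -7.12*(-2.23)^i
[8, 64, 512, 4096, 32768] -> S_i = 8*8^i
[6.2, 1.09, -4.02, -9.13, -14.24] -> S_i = 6.20 + -5.11*i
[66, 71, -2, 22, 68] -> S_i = Random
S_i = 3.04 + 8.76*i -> [3.04, 11.8, 20.56, 29.32, 38.08]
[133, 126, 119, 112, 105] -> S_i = 133 + -7*i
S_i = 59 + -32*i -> [59, 27, -5, -37, -69]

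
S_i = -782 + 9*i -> [-782, -773, -764, -755, -746]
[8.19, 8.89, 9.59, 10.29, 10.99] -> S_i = 8.19 + 0.70*i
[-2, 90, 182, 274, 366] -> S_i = -2 + 92*i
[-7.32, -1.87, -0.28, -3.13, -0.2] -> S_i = Random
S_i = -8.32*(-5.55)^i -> [-8.32, 46.18, -256.28, 1422.34, -7893.97]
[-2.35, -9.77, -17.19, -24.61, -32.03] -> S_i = -2.35 + -7.42*i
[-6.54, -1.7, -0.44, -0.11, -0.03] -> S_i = -6.54*0.26^i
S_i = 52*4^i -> [52, 208, 832, 3328, 13312]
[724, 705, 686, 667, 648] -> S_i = 724 + -19*i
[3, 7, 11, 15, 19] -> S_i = 3 + 4*i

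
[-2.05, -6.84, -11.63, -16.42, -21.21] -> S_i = -2.05 + -4.79*i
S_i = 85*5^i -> [85, 425, 2125, 10625, 53125]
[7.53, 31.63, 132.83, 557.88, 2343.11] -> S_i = 7.53*4.20^i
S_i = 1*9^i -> [1, 9, 81, 729, 6561]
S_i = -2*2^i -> [-2, -4, -8, -16, -32]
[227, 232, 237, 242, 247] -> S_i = 227 + 5*i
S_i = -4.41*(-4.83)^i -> [-4.41, 21.3, -102.88, 496.91, -2400.09]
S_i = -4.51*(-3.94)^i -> [-4.51, 17.77, -70.01, 275.85, -1086.83]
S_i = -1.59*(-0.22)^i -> [-1.59, 0.35, -0.08, 0.02, -0.0]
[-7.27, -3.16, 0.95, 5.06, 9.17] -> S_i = -7.27 + 4.11*i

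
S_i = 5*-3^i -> [5, -15, 45, -135, 405]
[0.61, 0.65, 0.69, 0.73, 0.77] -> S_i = 0.61*1.06^i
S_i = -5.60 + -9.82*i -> [-5.6, -15.42, -25.24, -35.06, -44.88]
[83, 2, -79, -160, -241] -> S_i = 83 + -81*i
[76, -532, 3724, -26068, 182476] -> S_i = 76*-7^i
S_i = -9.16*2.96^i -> [-9.16, -27.11, -80.26, -237.56, -703.17]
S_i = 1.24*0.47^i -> [1.24, 0.58, 0.27, 0.13, 0.06]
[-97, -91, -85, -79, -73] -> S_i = -97 + 6*i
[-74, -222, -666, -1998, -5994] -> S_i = -74*3^i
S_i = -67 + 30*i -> [-67, -37, -7, 23, 53]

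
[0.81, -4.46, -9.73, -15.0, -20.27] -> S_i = 0.81 + -5.27*i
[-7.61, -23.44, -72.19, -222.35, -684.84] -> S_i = -7.61*3.08^i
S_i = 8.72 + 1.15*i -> [8.72, 9.87, 11.02, 12.17, 13.32]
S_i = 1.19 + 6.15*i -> [1.19, 7.34, 13.49, 19.64, 25.79]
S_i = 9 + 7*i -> [9, 16, 23, 30, 37]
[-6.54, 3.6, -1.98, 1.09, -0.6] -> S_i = -6.54*(-0.55)^i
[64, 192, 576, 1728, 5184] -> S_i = 64*3^i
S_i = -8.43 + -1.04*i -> [-8.43, -9.47, -10.51, -11.55, -12.59]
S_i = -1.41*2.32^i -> [-1.41, -3.27, -7.59, -17.61, -40.85]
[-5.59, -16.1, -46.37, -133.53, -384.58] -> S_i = -5.59*2.88^i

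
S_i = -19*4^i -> [-19, -76, -304, -1216, -4864]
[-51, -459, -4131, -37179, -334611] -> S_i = -51*9^i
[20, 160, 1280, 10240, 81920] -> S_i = 20*8^i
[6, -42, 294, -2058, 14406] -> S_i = 6*-7^i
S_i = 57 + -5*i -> [57, 52, 47, 42, 37]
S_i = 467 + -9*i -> [467, 458, 449, 440, 431]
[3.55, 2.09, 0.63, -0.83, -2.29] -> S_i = 3.55 + -1.46*i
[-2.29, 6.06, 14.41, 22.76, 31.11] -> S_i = -2.29 + 8.35*i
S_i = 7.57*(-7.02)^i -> [7.57, -53.14, 373.05, -2618.83, 18384.18]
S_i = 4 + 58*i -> [4, 62, 120, 178, 236]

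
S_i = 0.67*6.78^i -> [0.67, 4.54, 30.8, 208.82, 1415.77]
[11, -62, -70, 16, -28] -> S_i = Random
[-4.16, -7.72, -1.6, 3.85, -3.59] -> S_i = Random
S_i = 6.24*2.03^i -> [6.24, 12.67, 25.71, 52.2, 105.97]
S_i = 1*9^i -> [1, 9, 81, 729, 6561]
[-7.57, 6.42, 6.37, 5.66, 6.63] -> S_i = Random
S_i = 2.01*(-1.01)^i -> [2.01, -2.03, 2.05, -2.07, 2.09]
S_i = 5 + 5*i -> [5, 10, 15, 20, 25]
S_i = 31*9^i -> [31, 279, 2511, 22599, 203391]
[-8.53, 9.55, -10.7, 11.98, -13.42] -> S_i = -8.53*(-1.12)^i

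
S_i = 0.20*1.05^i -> [0.2, 0.21, 0.22, 0.23, 0.24]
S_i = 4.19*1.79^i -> [4.19, 7.5, 13.43, 24.03, 43.02]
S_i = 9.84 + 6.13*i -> [9.84, 15.97, 22.1, 28.23, 34.36]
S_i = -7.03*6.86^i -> [-7.03, -48.23, -330.83, -2269.49, -15568.68]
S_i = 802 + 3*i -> [802, 805, 808, 811, 814]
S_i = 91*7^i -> [91, 637, 4459, 31213, 218491]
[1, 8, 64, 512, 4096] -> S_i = 1*8^i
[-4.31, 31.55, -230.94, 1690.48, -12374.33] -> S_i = -4.31*(-7.32)^i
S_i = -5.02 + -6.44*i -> [-5.02, -11.46, -17.9, -24.34, -30.78]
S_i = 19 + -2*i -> [19, 17, 15, 13, 11]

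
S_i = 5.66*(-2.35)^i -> [5.66, -13.3, 31.26, -73.45, 172.62]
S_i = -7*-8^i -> [-7, 56, -448, 3584, -28672]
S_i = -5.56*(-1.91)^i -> [-5.56, 10.62, -20.28, 38.74, -74.0]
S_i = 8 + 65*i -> [8, 73, 138, 203, 268]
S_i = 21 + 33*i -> [21, 54, 87, 120, 153]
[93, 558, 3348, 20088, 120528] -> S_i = 93*6^i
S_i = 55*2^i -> [55, 110, 220, 440, 880]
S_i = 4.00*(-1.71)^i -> [4.0, -6.84, 11.7, -20.0, 34.2]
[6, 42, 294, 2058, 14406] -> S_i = 6*7^i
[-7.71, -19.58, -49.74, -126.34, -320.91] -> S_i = -7.71*2.54^i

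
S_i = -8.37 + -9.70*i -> [-8.37, -18.07, -27.77, -37.47, -47.17]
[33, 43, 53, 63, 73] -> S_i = 33 + 10*i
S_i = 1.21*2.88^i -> [1.21, 3.48, 10.04, 28.9, 83.24]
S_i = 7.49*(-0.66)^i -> [7.49, -4.94, 3.26, -2.15, 1.42]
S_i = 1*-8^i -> [1, -8, 64, -512, 4096]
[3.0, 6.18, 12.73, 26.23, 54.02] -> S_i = 3.00*2.06^i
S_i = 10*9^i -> [10, 90, 810, 7290, 65610]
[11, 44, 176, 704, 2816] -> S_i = 11*4^i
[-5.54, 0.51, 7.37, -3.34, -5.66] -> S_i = Random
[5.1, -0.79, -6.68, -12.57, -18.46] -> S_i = 5.10 + -5.89*i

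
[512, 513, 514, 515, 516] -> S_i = 512 + 1*i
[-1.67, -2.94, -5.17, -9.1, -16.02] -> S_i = -1.67*1.76^i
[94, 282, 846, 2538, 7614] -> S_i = 94*3^i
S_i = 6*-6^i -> [6, -36, 216, -1296, 7776]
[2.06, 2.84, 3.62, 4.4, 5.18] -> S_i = 2.06 + 0.78*i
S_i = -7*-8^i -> [-7, 56, -448, 3584, -28672]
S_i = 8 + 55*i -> [8, 63, 118, 173, 228]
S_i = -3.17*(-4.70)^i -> [-3.17, 14.9, -70.03, 329.12, -1546.86]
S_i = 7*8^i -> [7, 56, 448, 3584, 28672]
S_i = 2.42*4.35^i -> [2.42, 10.53, 45.79, 199.2, 866.51]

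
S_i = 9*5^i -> [9, 45, 225, 1125, 5625]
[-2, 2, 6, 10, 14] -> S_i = -2 + 4*i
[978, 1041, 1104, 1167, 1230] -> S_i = 978 + 63*i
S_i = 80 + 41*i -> [80, 121, 162, 203, 244]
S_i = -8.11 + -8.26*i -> [-8.11, -16.37, -24.63, -32.89, -41.15]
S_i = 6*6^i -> [6, 36, 216, 1296, 7776]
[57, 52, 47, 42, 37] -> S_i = 57 + -5*i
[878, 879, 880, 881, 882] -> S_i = 878 + 1*i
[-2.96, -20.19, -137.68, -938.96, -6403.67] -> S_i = -2.96*6.82^i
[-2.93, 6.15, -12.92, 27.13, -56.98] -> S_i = -2.93*(-2.10)^i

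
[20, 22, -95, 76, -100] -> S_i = Random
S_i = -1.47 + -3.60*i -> [-1.47, -5.07, -8.67, -12.27, -15.87]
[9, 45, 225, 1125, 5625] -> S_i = 9*5^i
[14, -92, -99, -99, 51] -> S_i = Random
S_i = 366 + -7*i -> [366, 359, 352, 345, 338]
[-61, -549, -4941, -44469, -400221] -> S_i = -61*9^i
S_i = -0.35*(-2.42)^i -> [-0.35, 0.85, -2.05, 4.96, -12.0]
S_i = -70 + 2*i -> [-70, -68, -66, -64, -62]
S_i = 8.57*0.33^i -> [8.57, 2.83, 0.93, 0.31, 0.1]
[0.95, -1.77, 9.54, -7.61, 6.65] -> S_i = Random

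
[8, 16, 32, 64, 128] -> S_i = 8*2^i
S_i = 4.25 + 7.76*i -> [4.25, 12.01, 19.77, 27.53, 35.29]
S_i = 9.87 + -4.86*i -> [9.87, 5.01, 0.15, -4.71, -9.57]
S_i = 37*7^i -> [37, 259, 1813, 12691, 88837]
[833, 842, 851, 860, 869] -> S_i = 833 + 9*i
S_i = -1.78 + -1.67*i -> [-1.78, -3.45, -5.12, -6.79, -8.46]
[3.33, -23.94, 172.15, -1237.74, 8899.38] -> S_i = 3.33*(-7.19)^i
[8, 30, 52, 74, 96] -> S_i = 8 + 22*i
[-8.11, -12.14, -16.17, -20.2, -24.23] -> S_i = -8.11 + -4.03*i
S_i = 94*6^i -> [94, 564, 3384, 20304, 121824]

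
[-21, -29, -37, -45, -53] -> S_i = -21 + -8*i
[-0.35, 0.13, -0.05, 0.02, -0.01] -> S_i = -0.35*(-0.38)^i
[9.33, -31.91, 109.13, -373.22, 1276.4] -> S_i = 9.33*(-3.42)^i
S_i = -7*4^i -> [-7, -28, -112, -448, -1792]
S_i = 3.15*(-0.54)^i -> [3.15, -1.7, 0.92, -0.5, 0.27]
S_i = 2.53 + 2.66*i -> [2.53, 5.19, 7.85, 10.51, 13.17]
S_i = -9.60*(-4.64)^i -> [-9.6, 44.54, -206.68, 959.01, -4449.83]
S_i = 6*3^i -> [6, 18, 54, 162, 486]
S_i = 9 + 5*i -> [9, 14, 19, 24, 29]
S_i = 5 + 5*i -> [5, 10, 15, 20, 25]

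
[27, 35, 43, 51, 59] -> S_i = 27 + 8*i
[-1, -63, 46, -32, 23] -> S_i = Random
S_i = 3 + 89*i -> [3, 92, 181, 270, 359]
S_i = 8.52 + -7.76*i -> [8.52, 0.76, -7.0, -14.76, -22.52]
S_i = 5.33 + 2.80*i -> [5.33, 8.13, 10.93, 13.73, 16.53]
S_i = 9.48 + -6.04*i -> [9.48, 3.44, -2.6, -8.64, -14.68]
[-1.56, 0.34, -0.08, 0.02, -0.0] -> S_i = -1.56*(-0.22)^i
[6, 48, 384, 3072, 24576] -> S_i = 6*8^i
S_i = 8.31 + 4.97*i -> [8.31, 13.28, 18.25, 23.22, 28.19]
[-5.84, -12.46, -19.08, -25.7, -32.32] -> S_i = -5.84 + -6.62*i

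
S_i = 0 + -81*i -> [0, -81, -162, -243, -324]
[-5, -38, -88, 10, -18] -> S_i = Random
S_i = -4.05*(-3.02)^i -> [-4.05, 12.23, -36.94, 111.55, -336.89]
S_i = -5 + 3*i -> [-5, -2, 1, 4, 7]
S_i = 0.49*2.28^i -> [0.49, 1.12, 2.55, 5.81, 13.24]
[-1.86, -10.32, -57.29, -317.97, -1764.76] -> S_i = -1.86*5.55^i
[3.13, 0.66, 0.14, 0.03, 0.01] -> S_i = 3.13*0.21^i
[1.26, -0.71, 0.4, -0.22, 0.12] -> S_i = 1.26*(-0.56)^i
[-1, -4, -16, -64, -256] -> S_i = -1*4^i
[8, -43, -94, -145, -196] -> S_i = 8 + -51*i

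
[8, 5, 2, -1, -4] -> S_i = 8 + -3*i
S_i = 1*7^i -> [1, 7, 49, 343, 2401]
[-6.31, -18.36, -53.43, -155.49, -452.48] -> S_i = -6.31*2.91^i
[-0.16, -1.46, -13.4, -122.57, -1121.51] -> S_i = -0.16*9.15^i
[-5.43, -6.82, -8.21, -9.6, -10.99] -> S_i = -5.43 + -1.39*i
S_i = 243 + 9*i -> [243, 252, 261, 270, 279]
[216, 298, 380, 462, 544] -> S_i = 216 + 82*i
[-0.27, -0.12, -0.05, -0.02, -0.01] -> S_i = -0.27*0.44^i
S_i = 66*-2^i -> [66, -132, 264, -528, 1056]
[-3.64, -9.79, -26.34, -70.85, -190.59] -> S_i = -3.64*2.69^i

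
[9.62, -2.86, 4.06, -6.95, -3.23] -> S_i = Random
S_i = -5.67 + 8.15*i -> [-5.67, 2.48, 10.63, 18.78, 26.93]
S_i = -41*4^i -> [-41, -164, -656, -2624, -10496]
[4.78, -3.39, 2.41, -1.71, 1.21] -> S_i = 4.78*(-0.71)^i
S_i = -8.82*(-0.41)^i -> [-8.82, 3.62, -1.48, 0.61, -0.25]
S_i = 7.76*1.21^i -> [7.76, 9.39, 11.36, 13.75, 16.63]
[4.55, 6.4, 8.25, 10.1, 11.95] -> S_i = 4.55 + 1.85*i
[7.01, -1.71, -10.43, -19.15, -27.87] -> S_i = 7.01 + -8.72*i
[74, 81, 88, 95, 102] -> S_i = 74 + 7*i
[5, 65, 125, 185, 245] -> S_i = 5 + 60*i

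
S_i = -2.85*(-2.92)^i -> [-2.85, 8.32, -24.3, 70.96, -207.19]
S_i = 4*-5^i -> [4, -20, 100, -500, 2500]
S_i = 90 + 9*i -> [90, 99, 108, 117, 126]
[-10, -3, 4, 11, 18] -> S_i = -10 + 7*i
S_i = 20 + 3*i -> [20, 23, 26, 29, 32]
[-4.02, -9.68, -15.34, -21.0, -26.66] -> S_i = -4.02 + -5.66*i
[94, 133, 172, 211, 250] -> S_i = 94 + 39*i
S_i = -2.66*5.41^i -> [-2.66, -14.39, -77.85, -421.19, -2278.61]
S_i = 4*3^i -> [4, 12, 36, 108, 324]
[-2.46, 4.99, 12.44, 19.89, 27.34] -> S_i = -2.46 + 7.45*i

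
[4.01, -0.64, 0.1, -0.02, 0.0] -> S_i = 4.01*(-0.16)^i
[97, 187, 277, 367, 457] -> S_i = 97 + 90*i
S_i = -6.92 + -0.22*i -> [-6.92, -7.14, -7.36, -7.58, -7.8]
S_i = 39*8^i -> [39, 312, 2496, 19968, 159744]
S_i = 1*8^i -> [1, 8, 64, 512, 4096]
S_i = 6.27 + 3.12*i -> [6.27, 9.39, 12.51, 15.63, 18.75]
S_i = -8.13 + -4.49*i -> [-8.13, -12.62, -17.11, -21.6, -26.09]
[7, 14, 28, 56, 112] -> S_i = 7*2^i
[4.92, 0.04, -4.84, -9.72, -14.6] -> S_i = 4.92 + -4.88*i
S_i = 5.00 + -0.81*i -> [5.0, 4.19, 3.38, 2.57, 1.76]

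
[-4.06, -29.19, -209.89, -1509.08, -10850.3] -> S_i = -4.06*7.19^i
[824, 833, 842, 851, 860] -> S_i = 824 + 9*i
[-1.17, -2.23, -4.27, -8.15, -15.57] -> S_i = -1.17*1.91^i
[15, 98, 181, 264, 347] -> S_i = 15 + 83*i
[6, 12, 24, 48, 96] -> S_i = 6*2^i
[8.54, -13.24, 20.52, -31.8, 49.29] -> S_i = 8.54*(-1.55)^i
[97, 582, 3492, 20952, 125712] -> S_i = 97*6^i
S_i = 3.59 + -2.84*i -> [3.59, 0.75, -2.09, -4.93, -7.77]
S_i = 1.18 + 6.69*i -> [1.18, 7.87, 14.56, 21.25, 27.94]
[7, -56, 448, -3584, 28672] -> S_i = 7*-8^i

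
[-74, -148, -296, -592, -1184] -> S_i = -74*2^i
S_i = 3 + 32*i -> [3, 35, 67, 99, 131]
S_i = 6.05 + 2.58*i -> [6.05, 8.63, 11.21, 13.79, 16.37]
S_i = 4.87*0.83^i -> [4.87, 4.04, 3.35, 2.78, 2.31]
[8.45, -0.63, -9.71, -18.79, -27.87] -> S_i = 8.45 + -9.08*i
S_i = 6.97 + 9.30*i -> [6.97, 16.27, 25.57, 34.87, 44.17]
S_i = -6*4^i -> [-6, -24, -96, -384, -1536]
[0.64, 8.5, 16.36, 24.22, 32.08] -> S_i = 0.64 + 7.86*i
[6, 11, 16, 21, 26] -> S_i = 6 + 5*i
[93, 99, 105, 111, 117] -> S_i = 93 + 6*i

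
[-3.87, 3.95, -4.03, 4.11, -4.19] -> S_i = -3.87*(-1.02)^i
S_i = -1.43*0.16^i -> [-1.43, -0.23, -0.04, -0.01, -0.0]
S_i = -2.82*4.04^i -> [-2.82, -11.39, -46.03, -185.95, -751.23]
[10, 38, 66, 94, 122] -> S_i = 10 + 28*i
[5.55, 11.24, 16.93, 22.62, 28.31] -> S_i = 5.55 + 5.69*i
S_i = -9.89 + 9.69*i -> [-9.89, -0.2, 9.49, 19.18, 28.87]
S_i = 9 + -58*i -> [9, -49, -107, -165, -223]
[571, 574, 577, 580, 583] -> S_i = 571 + 3*i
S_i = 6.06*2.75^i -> [6.06, 16.66, 45.83, 126.03, 346.58]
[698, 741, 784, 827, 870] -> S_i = 698 + 43*i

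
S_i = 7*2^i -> [7, 14, 28, 56, 112]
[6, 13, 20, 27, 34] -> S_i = 6 + 7*i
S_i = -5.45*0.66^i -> [-5.45, -3.6, -2.37, -1.57, -1.03]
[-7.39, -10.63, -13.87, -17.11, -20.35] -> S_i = -7.39 + -3.24*i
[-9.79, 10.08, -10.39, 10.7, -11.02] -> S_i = -9.79*(-1.03)^i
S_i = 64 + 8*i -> [64, 72, 80, 88, 96]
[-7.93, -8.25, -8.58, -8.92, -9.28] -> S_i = -7.93*1.04^i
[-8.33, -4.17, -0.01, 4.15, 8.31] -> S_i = -8.33 + 4.16*i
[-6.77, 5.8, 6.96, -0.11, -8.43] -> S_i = Random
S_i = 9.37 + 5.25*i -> [9.37, 14.62, 19.87, 25.12, 30.37]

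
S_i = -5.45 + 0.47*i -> [-5.45, -4.98, -4.51, -4.04, -3.57]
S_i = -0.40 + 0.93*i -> [-0.4, 0.53, 1.46, 2.39, 3.32]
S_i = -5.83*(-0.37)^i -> [-5.83, 2.16, -0.8, 0.3, -0.11]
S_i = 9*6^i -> [9, 54, 324, 1944, 11664]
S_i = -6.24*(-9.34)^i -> [-6.24, 58.28, -544.35, 5084.23, -47486.71]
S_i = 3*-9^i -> [3, -27, 243, -2187, 19683]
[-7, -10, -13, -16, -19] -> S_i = -7 + -3*i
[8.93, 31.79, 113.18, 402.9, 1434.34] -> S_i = 8.93*3.56^i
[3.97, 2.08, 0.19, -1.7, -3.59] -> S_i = 3.97 + -1.89*i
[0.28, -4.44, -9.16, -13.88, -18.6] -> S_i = 0.28 + -4.72*i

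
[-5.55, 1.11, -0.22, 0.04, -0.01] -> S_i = -5.55*(-0.20)^i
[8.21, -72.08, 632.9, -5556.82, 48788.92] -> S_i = 8.21*(-8.78)^i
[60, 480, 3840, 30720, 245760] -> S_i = 60*8^i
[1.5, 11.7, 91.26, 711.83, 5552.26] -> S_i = 1.50*7.80^i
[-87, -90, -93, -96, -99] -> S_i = -87 + -3*i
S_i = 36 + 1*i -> [36, 37, 38, 39, 40]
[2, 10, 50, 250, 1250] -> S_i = 2*5^i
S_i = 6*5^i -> [6, 30, 150, 750, 3750]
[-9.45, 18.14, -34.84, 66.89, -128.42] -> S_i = -9.45*(-1.92)^i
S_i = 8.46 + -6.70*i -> [8.46, 1.76, -4.94, -11.64, -18.34]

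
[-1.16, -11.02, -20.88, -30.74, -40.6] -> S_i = -1.16 + -9.86*i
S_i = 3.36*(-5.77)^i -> [3.36, -19.39, 111.86, -645.46, 3724.28]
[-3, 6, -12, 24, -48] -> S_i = -3*-2^i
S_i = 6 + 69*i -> [6, 75, 144, 213, 282]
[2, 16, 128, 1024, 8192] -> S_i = 2*8^i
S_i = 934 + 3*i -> [934, 937, 940, 943, 946]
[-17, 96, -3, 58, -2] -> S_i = Random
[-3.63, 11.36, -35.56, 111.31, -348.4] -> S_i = -3.63*(-3.13)^i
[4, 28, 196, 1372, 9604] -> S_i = 4*7^i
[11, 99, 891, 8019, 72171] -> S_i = 11*9^i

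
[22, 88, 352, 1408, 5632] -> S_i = 22*4^i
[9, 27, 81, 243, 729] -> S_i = 9*3^i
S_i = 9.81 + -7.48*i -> [9.81, 2.33, -5.15, -12.63, -20.11]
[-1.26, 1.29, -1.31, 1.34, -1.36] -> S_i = -1.26*(-1.02)^i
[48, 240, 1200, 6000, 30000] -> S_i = 48*5^i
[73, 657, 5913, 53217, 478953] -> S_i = 73*9^i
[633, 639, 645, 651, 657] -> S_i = 633 + 6*i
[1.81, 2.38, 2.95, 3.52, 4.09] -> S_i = 1.81 + 0.57*i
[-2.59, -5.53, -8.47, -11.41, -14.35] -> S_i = -2.59 + -2.94*i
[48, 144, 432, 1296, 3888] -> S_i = 48*3^i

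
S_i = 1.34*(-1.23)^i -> [1.34, -1.65, 2.03, -2.49, 3.07]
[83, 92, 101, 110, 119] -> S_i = 83 + 9*i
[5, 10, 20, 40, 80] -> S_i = 5*2^i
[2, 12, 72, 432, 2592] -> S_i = 2*6^i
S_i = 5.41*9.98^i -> [5.41, 53.99, 538.84, 5377.6, 53668.5]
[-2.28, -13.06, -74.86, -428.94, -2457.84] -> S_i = -2.28*5.73^i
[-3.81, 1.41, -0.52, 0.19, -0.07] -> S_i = -3.81*(-0.37)^i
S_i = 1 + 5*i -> [1, 6, 11, 16, 21]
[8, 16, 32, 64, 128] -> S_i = 8*2^i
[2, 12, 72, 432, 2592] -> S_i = 2*6^i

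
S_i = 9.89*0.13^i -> [9.89, 1.29, 0.17, 0.02, 0.0]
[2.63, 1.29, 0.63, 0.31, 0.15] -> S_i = 2.63*0.49^i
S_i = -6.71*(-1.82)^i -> [-6.71, 12.21, -22.23, 40.45, -73.62]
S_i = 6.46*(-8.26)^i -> [6.46, -53.36, 440.75, -3640.6, 30071.33]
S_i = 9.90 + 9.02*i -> [9.9, 18.92, 27.94, 36.96, 45.98]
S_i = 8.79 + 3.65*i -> [8.79, 12.44, 16.09, 19.74, 23.39]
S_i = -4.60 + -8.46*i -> [-4.6, -13.06, -21.52, -29.98, -38.44]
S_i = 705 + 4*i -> [705, 709, 713, 717, 721]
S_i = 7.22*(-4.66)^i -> [7.22, -33.65, 156.79, -730.63, 3404.72]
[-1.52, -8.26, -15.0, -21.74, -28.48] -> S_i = -1.52 + -6.74*i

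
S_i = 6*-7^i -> [6, -42, 294, -2058, 14406]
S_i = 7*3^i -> [7, 21, 63, 189, 567]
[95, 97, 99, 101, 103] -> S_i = 95 + 2*i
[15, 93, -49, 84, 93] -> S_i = Random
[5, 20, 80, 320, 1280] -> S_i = 5*4^i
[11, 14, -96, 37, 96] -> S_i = Random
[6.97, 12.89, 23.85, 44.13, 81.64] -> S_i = 6.97*1.85^i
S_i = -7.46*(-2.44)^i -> [-7.46, 18.2, -44.41, 108.37, -264.42]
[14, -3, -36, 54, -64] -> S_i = Random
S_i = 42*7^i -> [42, 294, 2058, 14406, 100842]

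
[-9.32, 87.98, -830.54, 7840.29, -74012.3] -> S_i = -9.32*(-9.44)^i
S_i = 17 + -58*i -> [17, -41, -99, -157, -215]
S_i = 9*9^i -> [9, 81, 729, 6561, 59049]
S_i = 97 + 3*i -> [97, 100, 103, 106, 109]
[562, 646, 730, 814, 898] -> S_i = 562 + 84*i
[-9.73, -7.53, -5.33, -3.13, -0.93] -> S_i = -9.73 + 2.20*i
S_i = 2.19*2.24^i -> [2.19, 4.91, 10.99, 24.61, 55.14]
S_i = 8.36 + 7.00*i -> [8.36, 15.36, 22.36, 29.36, 36.36]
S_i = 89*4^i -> [89, 356, 1424, 5696, 22784]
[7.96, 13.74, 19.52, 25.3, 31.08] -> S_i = 7.96 + 5.78*i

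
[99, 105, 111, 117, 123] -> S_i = 99 + 6*i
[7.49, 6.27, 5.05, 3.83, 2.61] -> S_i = 7.49 + -1.22*i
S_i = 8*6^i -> [8, 48, 288, 1728, 10368]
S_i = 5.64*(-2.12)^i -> [5.64, -11.96, 25.35, -53.74, 113.93]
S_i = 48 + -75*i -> [48, -27, -102, -177, -252]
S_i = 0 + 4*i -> [0, 4, 8, 12, 16]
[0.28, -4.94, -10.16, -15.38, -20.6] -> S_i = 0.28 + -5.22*i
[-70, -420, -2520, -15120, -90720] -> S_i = -70*6^i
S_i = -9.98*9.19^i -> [-9.98, -91.72, -842.87, -7745.99, -71185.67]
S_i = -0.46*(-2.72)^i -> [-0.46, 1.25, -3.4, 9.26, -25.18]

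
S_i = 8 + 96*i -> [8, 104, 200, 296, 392]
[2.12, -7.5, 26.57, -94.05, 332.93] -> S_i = 2.12*(-3.54)^i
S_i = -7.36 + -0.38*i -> [-7.36, -7.74, -8.12, -8.5, -8.88]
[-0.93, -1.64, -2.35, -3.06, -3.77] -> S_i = -0.93 + -0.71*i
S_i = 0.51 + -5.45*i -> [0.51, -4.94, -10.39, -15.84, -21.29]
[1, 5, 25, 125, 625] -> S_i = 1*5^i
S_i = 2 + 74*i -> [2, 76, 150, 224, 298]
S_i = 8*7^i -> [8, 56, 392, 2744, 19208]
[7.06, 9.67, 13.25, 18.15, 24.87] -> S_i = 7.06*1.37^i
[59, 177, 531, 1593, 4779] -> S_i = 59*3^i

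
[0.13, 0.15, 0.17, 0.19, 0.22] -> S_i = 0.13*1.14^i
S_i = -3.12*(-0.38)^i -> [-3.12, 1.19, -0.45, 0.17, -0.07]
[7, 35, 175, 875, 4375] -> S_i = 7*5^i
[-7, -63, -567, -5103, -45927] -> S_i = -7*9^i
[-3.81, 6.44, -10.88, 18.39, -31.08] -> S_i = -3.81*(-1.69)^i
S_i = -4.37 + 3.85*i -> [-4.37, -0.52, 3.33, 7.18, 11.03]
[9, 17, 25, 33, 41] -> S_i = 9 + 8*i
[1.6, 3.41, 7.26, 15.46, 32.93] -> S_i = 1.60*2.13^i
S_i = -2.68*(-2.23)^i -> [-2.68, 5.98, -13.33, 29.72, -66.28]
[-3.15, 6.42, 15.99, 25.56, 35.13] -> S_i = -3.15 + 9.57*i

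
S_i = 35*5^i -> [35, 175, 875, 4375, 21875]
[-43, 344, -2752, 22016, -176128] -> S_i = -43*-8^i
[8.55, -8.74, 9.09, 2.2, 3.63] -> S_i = Random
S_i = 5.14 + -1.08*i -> [5.14, 4.06, 2.98, 1.9, 0.82]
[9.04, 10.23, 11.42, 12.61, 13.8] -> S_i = 9.04 + 1.19*i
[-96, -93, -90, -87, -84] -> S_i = -96 + 3*i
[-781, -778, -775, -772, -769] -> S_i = -781 + 3*i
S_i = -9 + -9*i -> [-9, -18, -27, -36, -45]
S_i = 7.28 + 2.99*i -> [7.28, 10.27, 13.26, 16.25, 19.24]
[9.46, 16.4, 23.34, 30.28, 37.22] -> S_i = 9.46 + 6.94*i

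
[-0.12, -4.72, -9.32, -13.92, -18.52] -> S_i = -0.12 + -4.60*i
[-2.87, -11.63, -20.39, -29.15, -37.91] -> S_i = -2.87 + -8.76*i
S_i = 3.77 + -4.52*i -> [3.77, -0.75, -5.27, -9.79, -14.31]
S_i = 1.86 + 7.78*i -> [1.86, 9.64, 17.42, 25.2, 32.98]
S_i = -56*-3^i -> [-56, 168, -504, 1512, -4536]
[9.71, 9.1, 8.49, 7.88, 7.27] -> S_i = 9.71 + -0.61*i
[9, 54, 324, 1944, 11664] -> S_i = 9*6^i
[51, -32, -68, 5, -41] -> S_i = Random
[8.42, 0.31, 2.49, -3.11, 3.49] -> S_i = Random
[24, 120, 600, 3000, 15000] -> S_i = 24*5^i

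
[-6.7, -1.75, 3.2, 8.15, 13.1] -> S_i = -6.70 + 4.95*i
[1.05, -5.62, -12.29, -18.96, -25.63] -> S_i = 1.05 + -6.67*i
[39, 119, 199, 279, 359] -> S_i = 39 + 80*i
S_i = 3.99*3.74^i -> [3.99, 14.92, 55.81, 208.73, 780.66]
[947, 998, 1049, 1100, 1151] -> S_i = 947 + 51*i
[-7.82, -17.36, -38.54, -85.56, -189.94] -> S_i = -7.82*2.22^i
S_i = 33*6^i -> [33, 198, 1188, 7128, 42768]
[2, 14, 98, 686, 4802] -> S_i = 2*7^i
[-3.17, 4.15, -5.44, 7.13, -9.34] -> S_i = -3.17*(-1.31)^i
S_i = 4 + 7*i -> [4, 11, 18, 25, 32]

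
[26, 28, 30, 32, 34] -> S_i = 26 + 2*i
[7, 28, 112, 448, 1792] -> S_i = 7*4^i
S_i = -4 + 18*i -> [-4, 14, 32, 50, 68]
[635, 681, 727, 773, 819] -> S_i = 635 + 46*i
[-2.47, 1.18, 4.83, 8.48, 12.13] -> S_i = -2.47 + 3.65*i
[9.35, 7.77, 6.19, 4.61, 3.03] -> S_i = 9.35 + -1.58*i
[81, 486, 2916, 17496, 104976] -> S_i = 81*6^i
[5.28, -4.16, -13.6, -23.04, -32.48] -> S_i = 5.28 + -9.44*i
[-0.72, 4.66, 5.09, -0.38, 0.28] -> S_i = Random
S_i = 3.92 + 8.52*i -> [3.92, 12.44, 20.96, 29.48, 38.0]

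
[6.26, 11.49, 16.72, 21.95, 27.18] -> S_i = 6.26 + 5.23*i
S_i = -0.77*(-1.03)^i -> [-0.77, 0.79, -0.82, 0.84, -0.87]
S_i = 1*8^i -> [1, 8, 64, 512, 4096]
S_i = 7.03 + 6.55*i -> [7.03, 13.58, 20.13, 26.68, 33.23]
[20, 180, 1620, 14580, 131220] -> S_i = 20*9^i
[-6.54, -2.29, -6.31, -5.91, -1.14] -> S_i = Random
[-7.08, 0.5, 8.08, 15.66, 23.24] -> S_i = -7.08 + 7.58*i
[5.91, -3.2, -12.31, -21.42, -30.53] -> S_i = 5.91 + -9.11*i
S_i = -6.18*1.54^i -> [-6.18, -9.52, -14.66, -22.57, -34.76]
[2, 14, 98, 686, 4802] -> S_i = 2*7^i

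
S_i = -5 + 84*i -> [-5, 79, 163, 247, 331]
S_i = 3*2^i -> [3, 6, 12, 24, 48]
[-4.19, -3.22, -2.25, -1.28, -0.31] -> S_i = -4.19 + 0.97*i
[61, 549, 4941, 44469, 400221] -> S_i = 61*9^i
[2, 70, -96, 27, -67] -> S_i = Random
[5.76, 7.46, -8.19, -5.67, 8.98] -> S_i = Random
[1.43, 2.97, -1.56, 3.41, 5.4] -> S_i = Random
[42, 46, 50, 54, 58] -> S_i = 42 + 4*i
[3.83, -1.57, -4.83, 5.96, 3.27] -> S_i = Random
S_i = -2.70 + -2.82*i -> [-2.7, -5.52, -8.34, -11.16, -13.98]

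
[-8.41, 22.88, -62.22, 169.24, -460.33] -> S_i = -8.41*(-2.72)^i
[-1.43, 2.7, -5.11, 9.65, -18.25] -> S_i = -1.43*(-1.89)^i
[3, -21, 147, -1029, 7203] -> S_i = 3*-7^i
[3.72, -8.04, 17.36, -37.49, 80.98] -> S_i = 3.72*(-2.16)^i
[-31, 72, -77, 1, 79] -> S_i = Random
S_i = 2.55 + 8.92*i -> [2.55, 11.47, 20.39, 29.31, 38.23]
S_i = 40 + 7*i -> [40, 47, 54, 61, 68]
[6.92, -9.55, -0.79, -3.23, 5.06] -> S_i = Random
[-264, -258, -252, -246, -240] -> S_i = -264 + 6*i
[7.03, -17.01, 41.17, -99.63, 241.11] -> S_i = 7.03*(-2.42)^i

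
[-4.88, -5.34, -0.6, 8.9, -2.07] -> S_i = Random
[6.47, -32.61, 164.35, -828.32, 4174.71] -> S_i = 6.47*(-5.04)^i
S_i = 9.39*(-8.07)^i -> [9.39, -75.78, 611.52, -4934.99, 39825.36]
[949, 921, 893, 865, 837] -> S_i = 949 + -28*i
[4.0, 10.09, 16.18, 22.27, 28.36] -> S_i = 4.00 + 6.09*i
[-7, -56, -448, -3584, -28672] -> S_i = -7*8^i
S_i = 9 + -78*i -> [9, -69, -147, -225, -303]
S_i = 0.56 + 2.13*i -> [0.56, 2.69, 4.82, 6.95, 9.08]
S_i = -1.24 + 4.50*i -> [-1.24, 3.26, 7.76, 12.26, 16.76]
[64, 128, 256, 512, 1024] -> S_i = 64*2^i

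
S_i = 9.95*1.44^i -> [9.95, 14.33, 20.63, 29.71, 42.78]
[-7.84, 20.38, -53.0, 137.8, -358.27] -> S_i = -7.84*(-2.60)^i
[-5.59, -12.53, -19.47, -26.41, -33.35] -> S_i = -5.59 + -6.94*i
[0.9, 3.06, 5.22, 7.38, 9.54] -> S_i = 0.90 + 2.16*i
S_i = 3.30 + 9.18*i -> [3.3, 12.48, 21.66, 30.84, 40.02]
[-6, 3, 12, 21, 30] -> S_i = -6 + 9*i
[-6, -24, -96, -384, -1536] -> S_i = -6*4^i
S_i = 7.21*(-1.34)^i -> [7.21, -9.66, 12.95, -17.35, 23.25]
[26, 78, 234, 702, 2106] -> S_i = 26*3^i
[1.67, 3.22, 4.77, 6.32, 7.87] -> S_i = 1.67 + 1.55*i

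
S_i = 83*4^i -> [83, 332, 1328, 5312, 21248]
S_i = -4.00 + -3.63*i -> [-4.0, -7.63, -11.26, -14.89, -18.52]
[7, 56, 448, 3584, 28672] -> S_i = 7*8^i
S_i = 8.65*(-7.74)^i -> [8.65, -66.95, 518.2, -4010.87, 31044.16]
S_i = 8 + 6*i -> [8, 14, 20, 26, 32]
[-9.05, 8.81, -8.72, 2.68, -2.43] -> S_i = Random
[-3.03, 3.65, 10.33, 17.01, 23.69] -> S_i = -3.03 + 6.68*i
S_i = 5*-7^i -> [5, -35, 245, -1715, 12005]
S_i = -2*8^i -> [-2, -16, -128, -1024, -8192]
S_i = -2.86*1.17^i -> [-2.86, -3.35, -3.92, -4.58, -5.36]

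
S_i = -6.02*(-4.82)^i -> [-6.02, 29.02, -139.86, 674.12, -3249.26]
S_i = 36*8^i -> [36, 288, 2304, 18432, 147456]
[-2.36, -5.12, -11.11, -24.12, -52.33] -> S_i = -2.36*2.17^i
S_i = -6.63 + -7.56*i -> [-6.63, -14.19, -21.75, -29.31, -36.87]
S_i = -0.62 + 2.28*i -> [-0.62, 1.66, 3.94, 6.22, 8.5]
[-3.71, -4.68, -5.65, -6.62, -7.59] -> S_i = -3.71 + -0.97*i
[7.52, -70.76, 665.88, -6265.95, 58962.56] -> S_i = 7.52*(-9.41)^i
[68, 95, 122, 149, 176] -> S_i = 68 + 27*i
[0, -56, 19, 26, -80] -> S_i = Random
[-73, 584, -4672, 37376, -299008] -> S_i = -73*-8^i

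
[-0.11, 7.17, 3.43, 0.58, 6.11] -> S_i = Random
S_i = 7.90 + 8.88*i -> [7.9, 16.78, 25.66, 34.54, 43.42]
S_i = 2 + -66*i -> [2, -64, -130, -196, -262]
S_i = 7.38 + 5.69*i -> [7.38, 13.07, 18.76, 24.45, 30.14]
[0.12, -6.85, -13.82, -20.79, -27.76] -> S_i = 0.12 + -6.97*i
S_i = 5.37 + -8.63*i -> [5.37, -3.26, -11.89, -20.52, -29.15]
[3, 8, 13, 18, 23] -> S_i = 3 + 5*i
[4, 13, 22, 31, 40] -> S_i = 4 + 9*i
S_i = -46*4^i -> [-46, -184, -736, -2944, -11776]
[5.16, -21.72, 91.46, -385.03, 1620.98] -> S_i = 5.16*(-4.21)^i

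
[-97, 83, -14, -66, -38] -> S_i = Random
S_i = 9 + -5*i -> [9, 4, -1, -6, -11]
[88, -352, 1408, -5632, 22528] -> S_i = 88*-4^i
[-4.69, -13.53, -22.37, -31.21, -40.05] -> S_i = -4.69 + -8.84*i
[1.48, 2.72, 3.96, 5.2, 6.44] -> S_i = 1.48 + 1.24*i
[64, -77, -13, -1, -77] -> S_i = Random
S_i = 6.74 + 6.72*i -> [6.74, 13.46, 20.18, 26.9, 33.62]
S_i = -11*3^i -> [-11, -33, -99, -297, -891]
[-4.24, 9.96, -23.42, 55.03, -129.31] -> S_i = -4.24*(-2.35)^i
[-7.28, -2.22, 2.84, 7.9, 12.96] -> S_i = -7.28 + 5.06*i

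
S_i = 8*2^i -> [8, 16, 32, 64, 128]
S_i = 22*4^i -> [22, 88, 352, 1408, 5632]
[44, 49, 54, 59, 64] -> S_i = 44 + 5*i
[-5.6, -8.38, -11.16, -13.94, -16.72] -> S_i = -5.60 + -2.78*i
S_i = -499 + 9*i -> [-499, -490, -481, -472, -463]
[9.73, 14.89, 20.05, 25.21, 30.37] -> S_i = 9.73 + 5.16*i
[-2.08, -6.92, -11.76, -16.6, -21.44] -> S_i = -2.08 + -4.84*i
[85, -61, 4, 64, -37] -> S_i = Random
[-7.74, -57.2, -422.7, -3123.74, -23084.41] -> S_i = -7.74*7.39^i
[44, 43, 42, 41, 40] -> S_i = 44 + -1*i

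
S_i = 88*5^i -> [88, 440, 2200, 11000, 55000]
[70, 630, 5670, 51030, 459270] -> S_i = 70*9^i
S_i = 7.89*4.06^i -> [7.89, 32.03, 130.06, 528.03, 2143.78]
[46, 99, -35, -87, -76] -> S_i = Random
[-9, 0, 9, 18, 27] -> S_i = -9 + 9*i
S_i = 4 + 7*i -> [4, 11, 18, 25, 32]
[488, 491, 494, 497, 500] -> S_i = 488 + 3*i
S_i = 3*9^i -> [3, 27, 243, 2187, 19683]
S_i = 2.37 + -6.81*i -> [2.37, -4.44, -11.25, -18.06, -24.87]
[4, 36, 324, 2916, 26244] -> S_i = 4*9^i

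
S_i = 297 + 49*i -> [297, 346, 395, 444, 493]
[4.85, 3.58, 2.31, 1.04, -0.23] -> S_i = 4.85 + -1.27*i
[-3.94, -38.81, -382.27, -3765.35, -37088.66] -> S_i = -3.94*9.85^i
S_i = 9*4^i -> [9, 36, 144, 576, 2304]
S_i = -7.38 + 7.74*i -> [-7.38, 0.36, 8.1, 15.84, 23.58]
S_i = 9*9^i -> [9, 81, 729, 6561, 59049]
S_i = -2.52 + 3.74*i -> [-2.52, 1.22, 4.96, 8.7, 12.44]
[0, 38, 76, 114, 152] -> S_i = 0 + 38*i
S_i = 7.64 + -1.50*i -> [7.64, 6.14, 4.64, 3.14, 1.64]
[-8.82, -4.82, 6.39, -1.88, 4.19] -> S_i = Random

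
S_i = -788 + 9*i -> [-788, -779, -770, -761, -752]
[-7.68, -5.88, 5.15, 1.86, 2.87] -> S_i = Random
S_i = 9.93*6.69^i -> [9.93, 66.43, 444.43, 2973.22, 19890.87]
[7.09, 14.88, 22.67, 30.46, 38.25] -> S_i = 7.09 + 7.79*i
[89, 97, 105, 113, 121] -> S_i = 89 + 8*i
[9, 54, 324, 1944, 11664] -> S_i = 9*6^i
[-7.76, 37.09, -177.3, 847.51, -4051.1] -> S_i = -7.76*(-4.78)^i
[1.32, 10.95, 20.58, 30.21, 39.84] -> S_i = 1.32 + 9.63*i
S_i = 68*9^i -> [68, 612, 5508, 49572, 446148]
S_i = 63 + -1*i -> [63, 62, 61, 60, 59]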